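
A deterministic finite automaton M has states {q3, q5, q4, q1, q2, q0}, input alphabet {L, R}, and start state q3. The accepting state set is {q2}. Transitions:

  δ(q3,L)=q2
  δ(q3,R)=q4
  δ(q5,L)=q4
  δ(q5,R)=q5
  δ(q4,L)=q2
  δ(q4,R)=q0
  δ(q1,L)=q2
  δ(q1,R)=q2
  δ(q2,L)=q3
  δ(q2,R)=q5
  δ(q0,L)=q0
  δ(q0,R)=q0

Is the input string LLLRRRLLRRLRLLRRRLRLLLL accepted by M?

start at q3
read 'L': q3 → q2
read 'L': q2 → q3
read 'L': q3 → q2
read 'R': q2 → q5
read 'R': q5 → q5
read 'R': q5 → q5
read 'L': q5 → q4
read 'L': q4 → q2
read 'R': q2 → q5
read 'R': q5 → q5
read 'L': q5 → q4
read 'R': q4 → q0
read 'L': q0 → q0
read 'L': q0 → q0
read 'R': q0 → q0
read 'R': q0 → q0
read 'R': q0 → q0
read 'L': q0 → q0
read 'R': q0 → q0
read 'L': q0 → q0
read 'L': q0 → q0
read 'L': q0 → q0
read 'L': q0 → q0
End state q0 is not accepting.

No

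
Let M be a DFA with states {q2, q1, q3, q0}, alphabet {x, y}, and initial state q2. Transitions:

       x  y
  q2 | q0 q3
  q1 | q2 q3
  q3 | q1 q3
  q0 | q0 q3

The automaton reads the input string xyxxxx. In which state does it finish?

Trace: q2 -x-> q0 -y-> q3 -x-> q1 -x-> q2 -x-> q0 -x-> q0

q0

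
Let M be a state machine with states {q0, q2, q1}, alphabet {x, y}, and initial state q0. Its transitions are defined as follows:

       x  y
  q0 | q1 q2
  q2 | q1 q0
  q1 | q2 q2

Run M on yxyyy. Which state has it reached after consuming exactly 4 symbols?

q0

Trace: q0 -y-> q2 -x-> q1 -y-> q2 -y-> q0
After 4 symbols: q0.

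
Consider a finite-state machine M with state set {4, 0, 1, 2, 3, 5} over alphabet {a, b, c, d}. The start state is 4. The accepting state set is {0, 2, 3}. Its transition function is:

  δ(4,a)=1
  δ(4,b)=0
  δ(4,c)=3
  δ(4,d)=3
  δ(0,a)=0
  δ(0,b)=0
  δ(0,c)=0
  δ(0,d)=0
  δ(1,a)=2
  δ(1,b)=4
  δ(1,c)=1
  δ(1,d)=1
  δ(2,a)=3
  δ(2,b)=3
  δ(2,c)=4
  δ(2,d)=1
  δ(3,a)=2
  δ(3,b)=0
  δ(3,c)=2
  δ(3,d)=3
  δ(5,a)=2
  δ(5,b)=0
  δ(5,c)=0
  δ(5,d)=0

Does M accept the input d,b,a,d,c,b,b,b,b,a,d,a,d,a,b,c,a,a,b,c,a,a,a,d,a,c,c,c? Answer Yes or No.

Trace: 4 -d-> 3 -b-> 0 -a-> 0 -d-> 0 -c-> 0 -b-> 0 -b-> 0 -b-> 0 -b-> 0 -a-> 0 -d-> 0 -a-> 0 -d-> 0 -a-> 0 -b-> 0 -c-> 0 -a-> 0 -a-> 0 -b-> 0 -c-> 0 -a-> 0 -a-> 0 -a-> 0 -d-> 0 -a-> 0 -c-> 0 -c-> 0 -c-> 0
End state 0 is accepting.

Yes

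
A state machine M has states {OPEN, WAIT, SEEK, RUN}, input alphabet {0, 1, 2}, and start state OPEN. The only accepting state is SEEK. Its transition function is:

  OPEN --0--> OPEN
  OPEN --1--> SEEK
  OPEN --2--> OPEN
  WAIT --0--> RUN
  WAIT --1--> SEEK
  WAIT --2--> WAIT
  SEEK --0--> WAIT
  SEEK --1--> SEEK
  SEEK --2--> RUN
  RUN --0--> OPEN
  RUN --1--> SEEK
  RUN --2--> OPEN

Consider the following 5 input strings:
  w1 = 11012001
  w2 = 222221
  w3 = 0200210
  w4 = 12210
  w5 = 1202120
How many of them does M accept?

w1: OPEN → SEEK → SEEK → WAIT → SEEK → RUN → OPEN → OPEN → SEEK  → end SEEK, accepted
w2: OPEN → OPEN → OPEN → OPEN → OPEN → OPEN → SEEK  → end SEEK, accepted
w3: OPEN → OPEN → OPEN → OPEN → OPEN → OPEN → SEEK → WAIT  → end WAIT, rejected
w4: OPEN → SEEK → RUN → OPEN → SEEK → WAIT  → end WAIT, rejected
w5: OPEN → SEEK → RUN → OPEN → OPEN → SEEK → RUN → OPEN  → end OPEN, rejected

2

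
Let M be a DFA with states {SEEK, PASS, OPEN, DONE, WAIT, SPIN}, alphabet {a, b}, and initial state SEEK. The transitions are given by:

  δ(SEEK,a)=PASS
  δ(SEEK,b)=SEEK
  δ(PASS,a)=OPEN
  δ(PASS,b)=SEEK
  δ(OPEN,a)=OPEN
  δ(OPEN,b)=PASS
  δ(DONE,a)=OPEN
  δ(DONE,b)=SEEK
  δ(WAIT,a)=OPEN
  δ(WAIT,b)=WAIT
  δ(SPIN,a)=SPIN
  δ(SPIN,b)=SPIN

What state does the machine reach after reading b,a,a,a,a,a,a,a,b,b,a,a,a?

OPEN

Trace: SEEK -b-> SEEK -a-> PASS -a-> OPEN -a-> OPEN -a-> OPEN -a-> OPEN -a-> OPEN -a-> OPEN -b-> PASS -b-> SEEK -a-> PASS -a-> OPEN -a-> OPEN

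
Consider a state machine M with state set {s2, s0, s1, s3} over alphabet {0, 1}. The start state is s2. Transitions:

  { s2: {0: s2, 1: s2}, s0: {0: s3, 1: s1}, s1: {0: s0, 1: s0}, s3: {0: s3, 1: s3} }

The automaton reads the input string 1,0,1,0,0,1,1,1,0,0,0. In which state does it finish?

s2

start at s2
read '1': s2 → s2
read '0': s2 → s2
read '1': s2 → s2
read '0': s2 → s2
read '0': s2 → s2
read '1': s2 → s2
read '1': s2 → s2
read '1': s2 → s2
read '0': s2 → s2
read '0': s2 → s2
read '0': s2 → s2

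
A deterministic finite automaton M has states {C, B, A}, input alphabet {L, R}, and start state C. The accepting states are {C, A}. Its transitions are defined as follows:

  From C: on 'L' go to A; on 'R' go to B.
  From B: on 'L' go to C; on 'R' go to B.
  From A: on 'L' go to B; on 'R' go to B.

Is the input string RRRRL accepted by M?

Yes

Trace: C -R-> B -R-> B -R-> B -R-> B -L-> C
End state C is accepting.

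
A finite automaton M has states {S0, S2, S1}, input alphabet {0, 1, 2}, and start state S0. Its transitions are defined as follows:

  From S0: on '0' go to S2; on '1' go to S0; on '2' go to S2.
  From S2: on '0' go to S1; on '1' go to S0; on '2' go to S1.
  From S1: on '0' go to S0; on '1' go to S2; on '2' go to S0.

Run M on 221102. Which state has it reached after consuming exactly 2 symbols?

Trace: S0 -2-> S2 -2-> S1
After 2 symbols: S1.

S1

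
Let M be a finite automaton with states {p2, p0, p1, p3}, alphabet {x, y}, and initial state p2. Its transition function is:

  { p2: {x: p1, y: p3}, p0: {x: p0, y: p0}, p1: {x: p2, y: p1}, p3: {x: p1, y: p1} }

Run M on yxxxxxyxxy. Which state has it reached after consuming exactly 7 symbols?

p1

Trace: p2 -y-> p3 -x-> p1 -x-> p2 -x-> p1 -x-> p2 -x-> p1 -y-> p1
After 7 symbols: p1.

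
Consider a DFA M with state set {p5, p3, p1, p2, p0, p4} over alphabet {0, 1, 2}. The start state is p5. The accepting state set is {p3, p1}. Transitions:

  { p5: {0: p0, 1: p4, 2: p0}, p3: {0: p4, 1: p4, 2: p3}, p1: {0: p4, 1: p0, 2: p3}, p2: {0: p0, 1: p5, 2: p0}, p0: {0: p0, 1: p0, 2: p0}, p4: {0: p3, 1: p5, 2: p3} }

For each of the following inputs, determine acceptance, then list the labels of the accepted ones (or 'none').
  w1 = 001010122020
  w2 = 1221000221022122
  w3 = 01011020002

w2

w1: p5 → p0 → p0 → p0 → p0 → p0 → p0 → p0 → p0 → p0 → p0 → p0 → p0  → end p0, rejected
w2: p5 → p4 → p3 → p3 → p4 → p3 → p4 → p3 → p3 → p3 → p4 → p3 → p3 → p3 → p4 → p3 → p3  → end p3, accepted
w3: p5 → p0 → p0 → p0 → p0 → p0 → p0 → p0 → p0 → p0 → p0 → p0  → end p0, rejected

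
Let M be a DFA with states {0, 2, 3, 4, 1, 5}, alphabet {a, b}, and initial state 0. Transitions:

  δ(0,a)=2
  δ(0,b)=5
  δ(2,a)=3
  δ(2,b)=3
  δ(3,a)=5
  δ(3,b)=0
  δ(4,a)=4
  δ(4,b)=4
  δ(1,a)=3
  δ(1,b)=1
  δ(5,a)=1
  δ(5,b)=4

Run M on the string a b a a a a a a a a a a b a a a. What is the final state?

4

0 → 2 → 3 → 5 → 1 → 3 → 5 → 1 → 3 → 5 → 1 → 3 → 5 → 4 → 4 → 4 → 4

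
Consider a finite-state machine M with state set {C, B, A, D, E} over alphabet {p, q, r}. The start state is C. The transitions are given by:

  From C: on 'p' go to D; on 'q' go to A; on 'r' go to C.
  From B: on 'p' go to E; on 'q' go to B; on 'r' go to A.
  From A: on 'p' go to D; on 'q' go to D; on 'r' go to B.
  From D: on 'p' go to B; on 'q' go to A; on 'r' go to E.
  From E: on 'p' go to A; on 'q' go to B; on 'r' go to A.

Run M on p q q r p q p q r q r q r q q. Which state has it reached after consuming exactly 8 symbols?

B

Trace: C -p-> D -q-> A -q-> D -r-> E -p-> A -q-> D -p-> B -q-> B
After 8 symbols: B.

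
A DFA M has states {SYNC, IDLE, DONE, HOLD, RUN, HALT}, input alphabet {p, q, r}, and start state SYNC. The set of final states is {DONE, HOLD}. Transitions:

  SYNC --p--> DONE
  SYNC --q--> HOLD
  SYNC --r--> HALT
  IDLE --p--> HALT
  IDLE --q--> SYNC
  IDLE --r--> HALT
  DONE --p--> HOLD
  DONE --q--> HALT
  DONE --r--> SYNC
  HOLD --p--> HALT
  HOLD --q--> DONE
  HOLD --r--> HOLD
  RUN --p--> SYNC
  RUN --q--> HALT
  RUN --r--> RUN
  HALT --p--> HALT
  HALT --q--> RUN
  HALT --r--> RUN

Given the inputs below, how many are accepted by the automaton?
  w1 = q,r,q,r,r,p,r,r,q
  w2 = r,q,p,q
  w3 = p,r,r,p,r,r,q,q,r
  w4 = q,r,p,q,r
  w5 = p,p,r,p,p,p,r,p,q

2

w1: SYNC → HOLD → HOLD → DONE → SYNC → HALT → HALT → RUN → RUN → HALT  → end HALT, rejected
w2: SYNC → HALT → RUN → SYNC → HOLD  → end HOLD, accepted
w3: SYNC → DONE → SYNC → HALT → HALT → RUN → RUN → HALT → RUN → RUN  → end RUN, rejected
w4: SYNC → HOLD → HOLD → HALT → RUN → RUN  → end RUN, rejected
w5: SYNC → DONE → HOLD → HOLD → HALT → HALT → HALT → RUN → SYNC → HOLD  → end HOLD, accepted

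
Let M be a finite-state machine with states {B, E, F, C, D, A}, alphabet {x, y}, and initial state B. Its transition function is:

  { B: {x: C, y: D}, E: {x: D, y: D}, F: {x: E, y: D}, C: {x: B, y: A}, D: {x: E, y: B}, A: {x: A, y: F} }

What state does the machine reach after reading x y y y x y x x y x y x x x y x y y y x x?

start at B
read 'x': B → C
read 'y': C → A
read 'y': A → F
read 'y': F → D
read 'x': D → E
read 'y': E → D
read 'x': D → E
read 'x': E → D
read 'y': D → B
read 'x': B → C
read 'y': C → A
read 'x': A → A
read 'x': A → A
read 'x': A → A
read 'y': A → F
read 'x': F → E
read 'y': E → D
read 'y': D → B
read 'y': B → D
read 'x': D → E
read 'x': E → D

D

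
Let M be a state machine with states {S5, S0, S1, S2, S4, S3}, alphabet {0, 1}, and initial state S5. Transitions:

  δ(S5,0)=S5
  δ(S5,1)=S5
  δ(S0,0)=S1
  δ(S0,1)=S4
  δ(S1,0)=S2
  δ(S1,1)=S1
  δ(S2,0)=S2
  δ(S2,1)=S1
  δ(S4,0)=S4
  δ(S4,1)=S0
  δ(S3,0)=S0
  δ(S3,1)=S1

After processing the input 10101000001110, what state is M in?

Trace: S5 -1-> S5 -0-> S5 -1-> S5 -0-> S5 -1-> S5 -0-> S5 -0-> S5 -0-> S5 -0-> S5 -0-> S5 -1-> S5 -1-> S5 -1-> S5 -0-> S5

S5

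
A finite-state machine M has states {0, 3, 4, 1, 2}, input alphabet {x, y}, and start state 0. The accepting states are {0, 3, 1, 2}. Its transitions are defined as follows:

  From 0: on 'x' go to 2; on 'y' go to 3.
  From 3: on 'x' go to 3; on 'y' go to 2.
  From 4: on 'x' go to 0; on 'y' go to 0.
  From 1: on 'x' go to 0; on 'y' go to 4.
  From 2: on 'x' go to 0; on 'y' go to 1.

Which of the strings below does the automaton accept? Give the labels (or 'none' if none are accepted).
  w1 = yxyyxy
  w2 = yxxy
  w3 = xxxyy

w1: Trace: 0 -y-> 3 -x-> 3 -y-> 2 -y-> 1 -x-> 0 -y-> 3  → end 3, accepted
w2: Trace: 0 -y-> 3 -x-> 3 -x-> 3 -y-> 2  → end 2, accepted
w3: Trace: 0 -x-> 2 -x-> 0 -x-> 2 -y-> 1 -y-> 4  → end 4, rejected

w1, w2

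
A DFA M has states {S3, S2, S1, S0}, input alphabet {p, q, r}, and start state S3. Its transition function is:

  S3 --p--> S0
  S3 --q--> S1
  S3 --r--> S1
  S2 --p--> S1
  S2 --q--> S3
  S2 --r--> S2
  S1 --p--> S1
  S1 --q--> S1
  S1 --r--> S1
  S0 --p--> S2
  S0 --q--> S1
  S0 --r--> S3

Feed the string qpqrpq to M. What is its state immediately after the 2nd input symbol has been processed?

S1

start at S3
read 'q': S3 → S1
read 'p': S1 → S1
After 2 symbols: S1.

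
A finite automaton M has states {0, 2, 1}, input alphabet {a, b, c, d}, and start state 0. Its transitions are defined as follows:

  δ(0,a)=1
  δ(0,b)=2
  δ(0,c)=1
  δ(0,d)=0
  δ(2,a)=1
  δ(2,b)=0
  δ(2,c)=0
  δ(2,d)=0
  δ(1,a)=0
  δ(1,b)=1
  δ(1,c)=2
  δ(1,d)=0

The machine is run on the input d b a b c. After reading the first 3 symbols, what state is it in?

Trace: 0 -d-> 0 -b-> 2 -a-> 1
After 3 symbols: 1.

1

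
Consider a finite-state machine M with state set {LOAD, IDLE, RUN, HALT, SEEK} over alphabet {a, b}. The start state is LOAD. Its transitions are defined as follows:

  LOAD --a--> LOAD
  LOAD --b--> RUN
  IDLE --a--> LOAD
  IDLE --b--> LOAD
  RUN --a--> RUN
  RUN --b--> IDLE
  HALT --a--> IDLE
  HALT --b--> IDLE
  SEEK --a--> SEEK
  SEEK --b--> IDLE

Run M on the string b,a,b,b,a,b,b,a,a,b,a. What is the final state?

start at LOAD
read 'b': LOAD → RUN
read 'a': RUN → RUN
read 'b': RUN → IDLE
read 'b': IDLE → LOAD
read 'a': LOAD → LOAD
read 'b': LOAD → RUN
read 'b': RUN → IDLE
read 'a': IDLE → LOAD
read 'a': LOAD → LOAD
read 'b': LOAD → RUN
read 'a': RUN → RUN

RUN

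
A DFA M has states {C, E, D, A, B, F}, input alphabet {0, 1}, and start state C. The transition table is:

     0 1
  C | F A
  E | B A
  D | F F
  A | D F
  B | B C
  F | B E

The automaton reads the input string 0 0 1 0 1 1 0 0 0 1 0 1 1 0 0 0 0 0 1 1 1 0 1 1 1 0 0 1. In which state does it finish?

C

C → F → B → C → F → E → A → D → F → B → C → F → E → A → D → F → B → B → B → C → A → F → B → C → A → F → B → B → C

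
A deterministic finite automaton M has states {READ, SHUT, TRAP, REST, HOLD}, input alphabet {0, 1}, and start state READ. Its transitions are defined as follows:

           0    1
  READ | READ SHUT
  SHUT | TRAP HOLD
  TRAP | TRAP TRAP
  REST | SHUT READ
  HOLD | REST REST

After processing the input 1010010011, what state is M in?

TRAP

start at READ
read '1': READ → SHUT
read '0': SHUT → TRAP
read '1': TRAP → TRAP
read '0': TRAP → TRAP
read '0': TRAP → TRAP
read '1': TRAP → TRAP
read '0': TRAP → TRAP
read '0': TRAP → TRAP
read '1': TRAP → TRAP
read '1': TRAP → TRAP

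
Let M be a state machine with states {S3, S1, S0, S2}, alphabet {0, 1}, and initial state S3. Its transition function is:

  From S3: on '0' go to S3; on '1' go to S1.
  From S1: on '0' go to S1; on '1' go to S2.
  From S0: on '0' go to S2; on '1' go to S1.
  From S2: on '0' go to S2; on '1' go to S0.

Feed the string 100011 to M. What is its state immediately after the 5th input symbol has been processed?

S2

Trace: S3 -1-> S1 -0-> S1 -0-> S1 -0-> S1 -1-> S2
After 5 symbols: S2.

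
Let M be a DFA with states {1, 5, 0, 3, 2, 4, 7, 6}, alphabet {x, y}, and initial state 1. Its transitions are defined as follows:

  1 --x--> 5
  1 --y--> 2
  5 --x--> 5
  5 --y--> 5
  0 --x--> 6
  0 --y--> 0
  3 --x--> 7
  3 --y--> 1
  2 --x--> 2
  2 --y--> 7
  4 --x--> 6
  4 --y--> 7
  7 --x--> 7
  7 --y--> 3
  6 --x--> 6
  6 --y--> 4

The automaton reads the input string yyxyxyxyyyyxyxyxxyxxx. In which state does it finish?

7

1 → 2 → 7 → 7 → 3 → 7 → 3 → 7 → 3 → 1 → 2 → 7 → 7 → 3 → 7 → 3 → 7 → 7 → 3 → 7 → 7 → 7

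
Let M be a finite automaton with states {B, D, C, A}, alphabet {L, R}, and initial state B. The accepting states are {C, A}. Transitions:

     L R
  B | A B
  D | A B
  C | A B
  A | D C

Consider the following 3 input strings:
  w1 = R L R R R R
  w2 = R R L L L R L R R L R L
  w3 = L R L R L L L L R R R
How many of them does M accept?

1

w1:
  start at B
  read 'R': B → B
  read 'L': B → A
  read 'R': A → C
  read 'R': C → B
  read 'R': B → B
  read 'R': B → B
  end B, rejected
w2:
  start at B
  read 'R': B → B
  read 'R': B → B
  read 'L': B → A
  read 'L': A → D
  read 'L': D → A
  read 'R': A → C
  read 'L': C → A
  read 'R': A → C
  read 'R': C → B
  read 'L': B → A
  read 'R': A → C
  read 'L': C → A
  end A, accepted
w3:
  start at B
  read 'L': B → A
  read 'R': A → C
  read 'L': C → A
  read 'R': A → C
  read 'L': C → A
  read 'L': A → D
  read 'L': D → A
  read 'L': A → D
  read 'R': D → B
  read 'R': B → B
  read 'R': B → B
  end B, rejected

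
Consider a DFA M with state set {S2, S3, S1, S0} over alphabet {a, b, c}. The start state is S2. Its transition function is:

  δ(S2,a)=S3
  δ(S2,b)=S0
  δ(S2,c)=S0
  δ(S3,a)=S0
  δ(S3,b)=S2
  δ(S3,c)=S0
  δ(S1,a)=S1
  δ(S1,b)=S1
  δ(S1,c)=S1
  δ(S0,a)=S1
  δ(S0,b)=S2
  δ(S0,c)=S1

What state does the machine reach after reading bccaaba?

start at S2
read 'b': S2 → S0
read 'c': S0 → S1
read 'c': S1 → S1
read 'a': S1 → S1
read 'a': S1 → S1
read 'b': S1 → S1
read 'a': S1 → S1

S1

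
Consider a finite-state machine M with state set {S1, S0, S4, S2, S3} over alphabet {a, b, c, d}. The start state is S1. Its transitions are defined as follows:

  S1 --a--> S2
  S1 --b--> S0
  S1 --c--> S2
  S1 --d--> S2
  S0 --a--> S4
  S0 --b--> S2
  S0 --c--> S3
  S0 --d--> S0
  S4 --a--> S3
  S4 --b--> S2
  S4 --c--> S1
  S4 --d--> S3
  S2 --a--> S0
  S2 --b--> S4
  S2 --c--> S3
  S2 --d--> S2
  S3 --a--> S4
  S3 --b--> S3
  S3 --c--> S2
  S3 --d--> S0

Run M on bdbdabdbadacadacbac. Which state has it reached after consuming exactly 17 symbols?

S1 → S0 → S0 → S2 → S2 → S0 → S2 → S2 → S4 → S3 → S0 → S4 → S1 → S2 → S2 → S0 → S3 → S3
After 17 symbols: S3.

S3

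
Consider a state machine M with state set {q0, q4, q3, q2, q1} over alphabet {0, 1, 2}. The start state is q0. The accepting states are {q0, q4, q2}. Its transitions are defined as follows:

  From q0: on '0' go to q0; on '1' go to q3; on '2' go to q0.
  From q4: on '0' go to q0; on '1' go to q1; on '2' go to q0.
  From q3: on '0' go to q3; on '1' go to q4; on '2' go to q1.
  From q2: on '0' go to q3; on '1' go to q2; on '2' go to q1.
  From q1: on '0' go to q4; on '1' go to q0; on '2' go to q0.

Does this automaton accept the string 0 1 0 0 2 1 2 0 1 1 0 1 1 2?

Trace: q0 -0-> q0 -1-> q3 -0-> q3 -0-> q3 -2-> q1 -1-> q0 -2-> q0 -0-> q0 -1-> q3 -1-> q4 -0-> q0 -1-> q3 -1-> q4 -2-> q0
End state q0 is accepting.

Yes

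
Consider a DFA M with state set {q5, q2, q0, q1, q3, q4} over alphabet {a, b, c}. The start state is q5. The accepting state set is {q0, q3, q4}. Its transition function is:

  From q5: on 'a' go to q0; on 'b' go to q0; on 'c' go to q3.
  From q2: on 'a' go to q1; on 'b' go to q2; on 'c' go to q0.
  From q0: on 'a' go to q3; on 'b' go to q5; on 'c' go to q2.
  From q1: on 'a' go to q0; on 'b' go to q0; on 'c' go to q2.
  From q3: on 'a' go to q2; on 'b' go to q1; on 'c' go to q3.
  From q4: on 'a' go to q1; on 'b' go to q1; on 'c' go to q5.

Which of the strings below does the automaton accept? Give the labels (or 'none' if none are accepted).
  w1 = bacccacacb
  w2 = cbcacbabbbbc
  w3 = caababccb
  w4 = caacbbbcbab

w2

w1: q5 → q0 → q3 → q3 → q3 → q3 → q2 → q0 → q3 → q3 → q1  → end q1, rejected
w2: q5 → q3 → q1 → q2 → q1 → q2 → q2 → q1 → q0 → q5 → q0 → q5 → q3  → end q3, accepted
w3: q5 → q3 → q2 → q1 → q0 → q3 → q1 → q2 → q0 → q5  → end q5, rejected
w4: q5 → q3 → q2 → q1 → q2 → q2 → q2 → q2 → q0 → q5 → q0 → q5  → end q5, rejected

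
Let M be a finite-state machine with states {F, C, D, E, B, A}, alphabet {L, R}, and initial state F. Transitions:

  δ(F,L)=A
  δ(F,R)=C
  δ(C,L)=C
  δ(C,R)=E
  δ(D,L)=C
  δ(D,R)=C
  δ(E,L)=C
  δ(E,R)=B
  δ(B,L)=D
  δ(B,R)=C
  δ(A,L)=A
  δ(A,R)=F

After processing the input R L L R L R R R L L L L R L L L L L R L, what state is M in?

F → C → C → C → E → C → E → B → C → C → C → C → C → E → C → C → C → C → C → E → C

C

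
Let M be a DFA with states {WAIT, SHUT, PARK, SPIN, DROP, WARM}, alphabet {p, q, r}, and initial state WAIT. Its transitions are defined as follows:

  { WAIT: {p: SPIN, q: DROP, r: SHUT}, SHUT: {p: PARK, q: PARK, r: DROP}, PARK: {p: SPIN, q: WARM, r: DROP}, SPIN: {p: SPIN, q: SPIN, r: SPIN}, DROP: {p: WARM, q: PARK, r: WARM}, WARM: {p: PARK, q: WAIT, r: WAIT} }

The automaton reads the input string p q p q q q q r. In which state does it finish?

SPIN

Trace: WAIT -p-> SPIN -q-> SPIN -p-> SPIN -q-> SPIN -q-> SPIN -q-> SPIN -q-> SPIN -r-> SPIN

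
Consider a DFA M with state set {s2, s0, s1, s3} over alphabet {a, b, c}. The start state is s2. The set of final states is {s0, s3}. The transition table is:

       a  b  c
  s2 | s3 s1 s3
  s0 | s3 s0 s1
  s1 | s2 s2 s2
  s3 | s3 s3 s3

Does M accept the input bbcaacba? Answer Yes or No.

s2 → s1 → s2 → s3 → s3 → s3 → s3 → s3 → s3
End state s3 is accepting.

Yes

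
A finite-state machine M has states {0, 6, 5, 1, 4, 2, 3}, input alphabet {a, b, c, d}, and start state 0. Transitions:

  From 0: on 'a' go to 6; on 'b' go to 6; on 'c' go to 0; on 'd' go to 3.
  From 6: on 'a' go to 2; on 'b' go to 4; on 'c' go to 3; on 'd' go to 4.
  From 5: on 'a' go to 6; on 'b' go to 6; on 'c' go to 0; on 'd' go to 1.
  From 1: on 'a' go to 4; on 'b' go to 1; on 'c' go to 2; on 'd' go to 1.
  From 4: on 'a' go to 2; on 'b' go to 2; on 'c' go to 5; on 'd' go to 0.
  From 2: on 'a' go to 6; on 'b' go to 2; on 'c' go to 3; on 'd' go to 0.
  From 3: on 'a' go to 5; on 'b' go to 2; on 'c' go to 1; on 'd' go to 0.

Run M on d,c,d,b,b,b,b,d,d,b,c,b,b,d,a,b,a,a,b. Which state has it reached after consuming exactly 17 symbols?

2

start at 0
read 'd': 0 → 3
read 'c': 3 → 1
read 'd': 1 → 1
read 'b': 1 → 1
read 'b': 1 → 1
read 'b': 1 → 1
read 'b': 1 → 1
read 'd': 1 → 1
read 'd': 1 → 1
read 'b': 1 → 1
read 'c': 1 → 2
read 'b': 2 → 2
read 'b': 2 → 2
read 'd': 2 → 0
read 'a': 0 → 6
read 'b': 6 → 4
read 'a': 4 → 2
After 17 symbols: 2.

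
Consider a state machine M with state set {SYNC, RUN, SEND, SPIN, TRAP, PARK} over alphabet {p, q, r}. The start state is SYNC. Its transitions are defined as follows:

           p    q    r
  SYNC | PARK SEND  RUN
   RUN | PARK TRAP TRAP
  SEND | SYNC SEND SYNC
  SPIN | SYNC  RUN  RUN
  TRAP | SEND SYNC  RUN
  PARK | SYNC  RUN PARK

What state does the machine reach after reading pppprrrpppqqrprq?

SYNC → PARK → SYNC → PARK → SYNC → RUN → TRAP → RUN → PARK → SYNC → PARK → RUN → TRAP → RUN → PARK → PARK → RUN

RUN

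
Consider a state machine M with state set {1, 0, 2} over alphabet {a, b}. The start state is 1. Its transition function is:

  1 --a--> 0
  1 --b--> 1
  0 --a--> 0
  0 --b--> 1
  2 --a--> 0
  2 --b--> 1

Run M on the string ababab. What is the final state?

1

start at 1
read 'a': 1 → 0
read 'b': 0 → 1
read 'a': 1 → 0
read 'b': 0 → 1
read 'a': 1 → 0
read 'b': 0 → 1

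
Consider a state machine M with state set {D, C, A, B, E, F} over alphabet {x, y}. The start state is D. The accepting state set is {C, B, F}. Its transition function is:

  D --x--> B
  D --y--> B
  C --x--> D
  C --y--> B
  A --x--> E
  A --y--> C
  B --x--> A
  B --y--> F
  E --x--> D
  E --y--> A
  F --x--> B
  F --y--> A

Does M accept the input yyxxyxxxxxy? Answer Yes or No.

Yes

Trace: D -y-> B -y-> F -x-> B -x-> A -y-> C -x-> D -x-> B -x-> A -x-> E -x-> D -y-> B
End state B is accepting.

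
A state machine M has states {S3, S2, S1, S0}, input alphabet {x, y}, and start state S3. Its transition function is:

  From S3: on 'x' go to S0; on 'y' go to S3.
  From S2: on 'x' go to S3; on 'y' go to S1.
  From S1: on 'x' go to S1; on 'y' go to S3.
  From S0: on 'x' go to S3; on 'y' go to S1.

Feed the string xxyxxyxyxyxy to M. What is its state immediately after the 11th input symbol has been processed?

S3 → S0 → S3 → S3 → S0 → S3 → S3 → S0 → S1 → S1 → S3 → S0
After 11 symbols: S0.

S0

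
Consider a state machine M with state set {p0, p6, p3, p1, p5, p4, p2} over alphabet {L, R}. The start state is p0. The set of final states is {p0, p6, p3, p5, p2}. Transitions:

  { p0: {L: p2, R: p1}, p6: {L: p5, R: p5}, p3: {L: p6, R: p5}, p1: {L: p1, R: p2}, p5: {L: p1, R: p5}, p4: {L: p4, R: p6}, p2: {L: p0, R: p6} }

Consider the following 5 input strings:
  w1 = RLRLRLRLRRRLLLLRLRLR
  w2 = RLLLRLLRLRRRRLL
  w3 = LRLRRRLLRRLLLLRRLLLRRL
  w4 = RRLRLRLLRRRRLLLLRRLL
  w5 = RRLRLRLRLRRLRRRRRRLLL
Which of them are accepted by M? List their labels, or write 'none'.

w1, w3

w1: Trace: p0 -R-> p1 -L-> p1 -R-> p2 -L-> p0 -R-> p1 -L-> p1 -R-> p2 -L-> p0 -R-> p1 -R-> p2 -R-> p6 -L-> p5 -L-> p1 -L-> p1 -L-> p1 -R-> p2 -L-> p0 -R-> p1 -L-> p1 -R-> p2  → end p2, accepted
w2: Trace: p0 -R-> p1 -L-> p1 -L-> p1 -L-> p1 -R-> p2 -L-> p0 -L-> p2 -R-> p6 -L-> p5 -R-> p5 -R-> p5 -R-> p5 -R-> p5 -L-> p1 -L-> p1  → end p1, rejected
w3: Trace: p0 -L-> p2 -R-> p6 -L-> p5 -R-> p5 -R-> p5 -R-> p5 -L-> p1 -L-> p1 -R-> p2 -R-> p6 -L-> p5 -L-> p1 -L-> p1 -L-> p1 -R-> p2 -R-> p6 -L-> p5 -L-> p1 -L-> p1 -R-> p2 -R-> p6 -L-> p5  → end p5, accepted
w4: Trace: p0 -R-> p1 -R-> p2 -L-> p0 -R-> p1 -L-> p1 -R-> p2 -L-> p0 -L-> p2 -R-> p6 -R-> p5 -R-> p5 -R-> p5 -L-> p1 -L-> p1 -L-> p1 -L-> p1 -R-> p2 -R-> p6 -L-> p5 -L-> p1  → end p1, rejected
w5: Trace: p0 -R-> p1 -R-> p2 -L-> p0 -R-> p1 -L-> p1 -R-> p2 -L-> p0 -R-> p1 -L-> p1 -R-> p2 -R-> p6 -L-> p5 -R-> p5 -R-> p5 -R-> p5 -R-> p5 -R-> p5 -R-> p5 -L-> p1 -L-> p1 -L-> p1  → end p1, rejected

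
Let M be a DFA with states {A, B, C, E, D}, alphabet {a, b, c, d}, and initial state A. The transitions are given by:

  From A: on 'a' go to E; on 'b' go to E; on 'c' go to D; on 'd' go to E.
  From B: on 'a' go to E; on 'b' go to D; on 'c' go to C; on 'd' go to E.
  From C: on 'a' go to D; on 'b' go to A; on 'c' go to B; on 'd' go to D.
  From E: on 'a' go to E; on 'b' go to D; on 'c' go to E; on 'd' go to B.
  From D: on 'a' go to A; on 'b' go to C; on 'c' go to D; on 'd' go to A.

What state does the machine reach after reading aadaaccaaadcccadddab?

Trace: A -a-> E -a-> E -d-> B -a-> E -a-> E -c-> E -c-> E -a-> E -a-> E -a-> E -d-> B -c-> C -c-> B -c-> C -a-> D -d-> A -d-> E -d-> B -a-> E -b-> D

D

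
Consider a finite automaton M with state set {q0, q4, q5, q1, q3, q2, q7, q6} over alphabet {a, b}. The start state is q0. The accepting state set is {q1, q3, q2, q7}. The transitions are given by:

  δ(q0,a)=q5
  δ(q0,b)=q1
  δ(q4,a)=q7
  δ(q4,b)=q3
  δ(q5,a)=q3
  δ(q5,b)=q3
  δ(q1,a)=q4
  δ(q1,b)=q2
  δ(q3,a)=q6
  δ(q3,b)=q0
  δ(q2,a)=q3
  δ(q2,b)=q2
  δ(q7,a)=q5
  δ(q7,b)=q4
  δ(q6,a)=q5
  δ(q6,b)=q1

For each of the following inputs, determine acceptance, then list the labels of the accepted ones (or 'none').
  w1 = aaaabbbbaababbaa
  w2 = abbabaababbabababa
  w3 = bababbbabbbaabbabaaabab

w1, w3

w1: Trace: q0 -a-> q5 -a-> q3 -a-> q6 -a-> q5 -b-> q3 -b-> q0 -b-> q1 -b-> q2 -a-> q3 -a-> q6 -b-> q1 -a-> q4 -b-> q3 -b-> q0 -a-> q5 -a-> q3  → end q3, accepted
w2: Trace: q0 -a-> q5 -b-> q3 -b-> q0 -a-> q5 -b-> q3 -a-> q6 -a-> q5 -b-> q3 -a-> q6 -b-> q1 -b-> q2 -a-> q3 -b-> q0 -a-> q5 -b-> q3 -a-> q6 -b-> q1 -a-> q4  → end q4, rejected
w3: Trace: q0 -b-> q1 -a-> q4 -b-> q3 -a-> q6 -b-> q1 -b-> q2 -b-> q2 -a-> q3 -b-> q0 -b-> q1 -b-> q2 -a-> q3 -a-> q6 -b-> q1 -b-> q2 -a-> q3 -b-> q0 -a-> q5 -a-> q3 -a-> q6 -b-> q1 -a-> q4 -b-> q3  → end q3, accepted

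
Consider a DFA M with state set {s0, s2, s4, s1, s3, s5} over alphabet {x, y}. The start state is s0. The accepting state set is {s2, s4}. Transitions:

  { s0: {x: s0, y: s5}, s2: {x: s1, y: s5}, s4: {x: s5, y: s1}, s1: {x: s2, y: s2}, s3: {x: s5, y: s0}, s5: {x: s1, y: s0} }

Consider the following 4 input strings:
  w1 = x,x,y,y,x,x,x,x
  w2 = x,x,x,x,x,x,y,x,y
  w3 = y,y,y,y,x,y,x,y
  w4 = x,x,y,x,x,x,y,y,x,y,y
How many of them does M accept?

2

w1: s0 → s0 → s0 → s5 → s0 → s0 → s0 → s0 → s0  → end s0, rejected
w2: s0 → s0 → s0 → s0 → s0 → s0 → s0 → s5 → s1 → s2  → end s2, accepted
w3: s0 → s5 → s0 → s5 → s0 → s0 → s5 → s1 → s2  → end s2, accepted
w4: s0 → s0 → s0 → s5 → s1 → s2 → s1 → s2 → s5 → s1 → s2 → s5  → end s5, rejected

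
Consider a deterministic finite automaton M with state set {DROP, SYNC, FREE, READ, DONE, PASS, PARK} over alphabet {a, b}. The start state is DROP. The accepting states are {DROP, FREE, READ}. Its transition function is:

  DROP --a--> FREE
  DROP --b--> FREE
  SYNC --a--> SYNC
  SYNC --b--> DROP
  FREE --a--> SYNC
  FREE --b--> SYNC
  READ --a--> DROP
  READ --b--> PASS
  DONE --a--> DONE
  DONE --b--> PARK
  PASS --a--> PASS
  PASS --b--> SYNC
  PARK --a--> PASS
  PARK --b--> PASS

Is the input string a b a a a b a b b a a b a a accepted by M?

start at DROP
read 'a': DROP → FREE
read 'b': FREE → SYNC
read 'a': SYNC → SYNC
read 'a': SYNC → SYNC
read 'a': SYNC → SYNC
read 'b': SYNC → DROP
read 'a': DROP → FREE
read 'b': FREE → SYNC
read 'b': SYNC → DROP
read 'a': DROP → FREE
read 'a': FREE → SYNC
read 'b': SYNC → DROP
read 'a': DROP → FREE
read 'a': FREE → SYNC
End state SYNC is not accepting.

No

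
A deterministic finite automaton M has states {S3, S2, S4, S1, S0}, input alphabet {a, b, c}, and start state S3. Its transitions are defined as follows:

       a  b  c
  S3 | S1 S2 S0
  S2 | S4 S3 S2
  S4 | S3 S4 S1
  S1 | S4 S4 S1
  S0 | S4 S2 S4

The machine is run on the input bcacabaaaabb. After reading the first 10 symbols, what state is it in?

S3

Trace: S3 -b-> S2 -c-> S2 -a-> S4 -c-> S1 -a-> S4 -b-> S4 -a-> S3 -a-> S1 -a-> S4 -a-> S3
After 10 symbols: S3.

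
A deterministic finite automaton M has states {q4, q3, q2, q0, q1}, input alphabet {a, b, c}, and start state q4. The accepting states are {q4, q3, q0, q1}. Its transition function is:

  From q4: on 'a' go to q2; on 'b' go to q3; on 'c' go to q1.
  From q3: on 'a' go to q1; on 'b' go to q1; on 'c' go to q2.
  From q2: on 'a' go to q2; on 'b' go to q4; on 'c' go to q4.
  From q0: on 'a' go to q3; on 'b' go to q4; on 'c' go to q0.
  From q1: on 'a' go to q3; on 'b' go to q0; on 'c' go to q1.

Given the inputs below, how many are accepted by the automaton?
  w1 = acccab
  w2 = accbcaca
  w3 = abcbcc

w1: q4 → q2 → q4 → q1 → q1 → q3 → q1  → end q1, accepted
w2: q4 → q2 → q4 → q1 → q0 → q0 → q3 → q2 → q2  → end q2, rejected
w3: q4 → q2 → q4 → q1 → q0 → q0 → q0  → end q0, accepted

2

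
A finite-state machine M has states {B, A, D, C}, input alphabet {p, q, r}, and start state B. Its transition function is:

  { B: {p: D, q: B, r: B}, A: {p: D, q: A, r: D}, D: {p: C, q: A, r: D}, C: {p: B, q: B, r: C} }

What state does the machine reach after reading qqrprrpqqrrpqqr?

D

B → B → B → B → D → D → D → C → B → B → B → B → D → A → A → D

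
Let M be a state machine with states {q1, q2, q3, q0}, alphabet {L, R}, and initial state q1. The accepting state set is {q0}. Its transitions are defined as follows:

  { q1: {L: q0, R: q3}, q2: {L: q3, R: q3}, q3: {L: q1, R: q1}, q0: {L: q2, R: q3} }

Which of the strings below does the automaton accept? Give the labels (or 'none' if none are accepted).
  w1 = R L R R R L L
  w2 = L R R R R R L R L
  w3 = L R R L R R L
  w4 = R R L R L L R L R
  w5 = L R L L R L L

w1:
  start at q1
  read 'R': q1 → q3
  read 'L': q3 → q1
  read 'R': q1 → q3
  read 'R': q3 → q1
  read 'R': q1 → q3
  read 'L': q3 → q1
  read 'L': q1 → q0
  end q0, accepted
w2:
  start at q1
  read 'L': q1 → q0
  read 'R': q0 → q3
  read 'R': q3 → q1
  read 'R': q1 → q3
  read 'R': q3 → q1
  read 'R': q1 → q3
  read 'L': q3 → q1
  read 'R': q1 → q3
  read 'L': q3 → q1
  end q1, rejected
w3:
  start at q1
  read 'L': q1 → q0
  read 'R': q0 → q3
  read 'R': q3 → q1
  read 'L': q1 → q0
  read 'R': q0 → q3
  read 'R': q3 → q1
  read 'L': q1 → q0
  end q0, accepted
w4:
  start at q1
  read 'R': q1 → q3
  read 'R': q3 → q1
  read 'L': q1 → q0
  read 'R': q0 → q3
  read 'L': q3 → q1
  read 'L': q1 → q0
  read 'R': q0 → q3
  read 'L': q3 → q1
  read 'R': q1 → q3
  end q3, rejected
w5:
  start at q1
  read 'L': q1 → q0
  read 'R': q0 → q3
  read 'L': q3 → q1
  read 'L': q1 → q0
  read 'R': q0 → q3
  read 'L': q3 → q1
  read 'L': q1 → q0
  end q0, accepted

w1, w3, w5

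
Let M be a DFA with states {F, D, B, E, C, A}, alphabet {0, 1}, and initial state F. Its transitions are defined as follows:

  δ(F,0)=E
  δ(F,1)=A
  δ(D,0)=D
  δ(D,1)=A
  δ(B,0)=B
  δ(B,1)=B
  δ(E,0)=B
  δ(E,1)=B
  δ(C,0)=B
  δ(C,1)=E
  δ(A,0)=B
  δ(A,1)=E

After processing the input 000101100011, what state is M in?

B

Trace: F -0-> E -0-> B -0-> B -1-> B -0-> B -1-> B -1-> B -0-> B -0-> B -0-> B -1-> B -1-> B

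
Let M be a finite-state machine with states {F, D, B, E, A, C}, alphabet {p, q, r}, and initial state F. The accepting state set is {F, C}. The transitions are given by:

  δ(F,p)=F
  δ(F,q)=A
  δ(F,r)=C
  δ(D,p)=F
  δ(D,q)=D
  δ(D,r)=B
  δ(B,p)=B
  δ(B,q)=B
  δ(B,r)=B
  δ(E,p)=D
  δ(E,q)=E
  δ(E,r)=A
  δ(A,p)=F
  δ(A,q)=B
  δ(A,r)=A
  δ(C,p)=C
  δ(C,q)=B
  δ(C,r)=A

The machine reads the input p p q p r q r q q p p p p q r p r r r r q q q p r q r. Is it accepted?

No

Trace: F -p-> F -p-> F -q-> A -p-> F -r-> C -q-> B -r-> B -q-> B -q-> B -p-> B -p-> B -p-> B -p-> B -q-> B -r-> B -p-> B -r-> B -r-> B -r-> B -r-> B -q-> B -q-> B -q-> B -p-> B -r-> B -q-> B -r-> B
End state B is not accepting.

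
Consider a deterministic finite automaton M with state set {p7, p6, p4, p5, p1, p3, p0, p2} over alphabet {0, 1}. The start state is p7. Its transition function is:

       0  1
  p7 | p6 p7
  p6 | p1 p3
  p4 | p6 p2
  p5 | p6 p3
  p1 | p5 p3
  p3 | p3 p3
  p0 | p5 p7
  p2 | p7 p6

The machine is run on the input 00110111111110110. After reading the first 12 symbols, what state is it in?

p3

Trace: p7 -0-> p6 -0-> p1 -1-> p3 -1-> p3 -0-> p3 -1-> p3 -1-> p3 -1-> p3 -1-> p3 -1-> p3 -1-> p3 -1-> p3
After 12 symbols: p3.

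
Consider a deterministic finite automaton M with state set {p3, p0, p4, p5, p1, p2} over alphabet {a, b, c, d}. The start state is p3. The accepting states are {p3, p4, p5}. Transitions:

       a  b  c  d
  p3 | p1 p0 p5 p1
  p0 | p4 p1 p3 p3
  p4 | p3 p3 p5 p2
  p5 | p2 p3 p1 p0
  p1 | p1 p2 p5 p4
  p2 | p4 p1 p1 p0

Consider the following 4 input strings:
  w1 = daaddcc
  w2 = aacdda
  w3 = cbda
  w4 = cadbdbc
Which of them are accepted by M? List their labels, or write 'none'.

w1: p3 → p1 → p1 → p1 → p4 → p2 → p1 → p5  → end p5, accepted
w2: p3 → p1 → p1 → p5 → p0 → p3 → p1  → end p1, rejected
w3: p3 → p5 → p3 → p1 → p1  → end p1, rejected
w4: p3 → p5 → p2 → p0 → p1 → p4 → p3 → p5  → end p5, accepted

w1, w4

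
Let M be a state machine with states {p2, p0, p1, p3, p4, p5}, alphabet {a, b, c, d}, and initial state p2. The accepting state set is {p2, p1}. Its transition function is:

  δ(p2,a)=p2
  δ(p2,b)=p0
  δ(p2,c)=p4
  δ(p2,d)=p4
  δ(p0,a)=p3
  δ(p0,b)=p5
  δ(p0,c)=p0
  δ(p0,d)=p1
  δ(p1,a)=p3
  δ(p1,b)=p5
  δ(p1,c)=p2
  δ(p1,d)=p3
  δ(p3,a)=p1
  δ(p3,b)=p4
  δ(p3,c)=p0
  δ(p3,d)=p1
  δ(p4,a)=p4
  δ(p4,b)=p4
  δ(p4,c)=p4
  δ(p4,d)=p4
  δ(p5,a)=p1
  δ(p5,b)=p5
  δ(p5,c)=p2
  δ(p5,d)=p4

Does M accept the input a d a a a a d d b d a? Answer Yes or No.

start at p2
read 'a': p2 → p2
read 'd': p2 → p4
read 'a': p4 → p4
read 'a': p4 → p4
read 'a': p4 → p4
read 'a': p4 → p4
read 'd': p4 → p4
read 'd': p4 → p4
read 'b': p4 → p4
read 'd': p4 → p4
read 'a': p4 → p4
End state p4 is not accepting.

No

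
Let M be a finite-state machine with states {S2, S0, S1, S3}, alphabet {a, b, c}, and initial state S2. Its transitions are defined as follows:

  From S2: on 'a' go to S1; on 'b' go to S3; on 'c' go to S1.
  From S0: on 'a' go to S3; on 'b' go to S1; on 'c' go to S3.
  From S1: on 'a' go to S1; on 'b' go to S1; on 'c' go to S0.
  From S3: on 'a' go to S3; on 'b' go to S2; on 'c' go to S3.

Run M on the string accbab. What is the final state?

start at S2
read 'a': S2 → S1
read 'c': S1 → S0
read 'c': S0 → S3
read 'b': S3 → S2
read 'a': S2 → S1
read 'b': S1 → S1

S1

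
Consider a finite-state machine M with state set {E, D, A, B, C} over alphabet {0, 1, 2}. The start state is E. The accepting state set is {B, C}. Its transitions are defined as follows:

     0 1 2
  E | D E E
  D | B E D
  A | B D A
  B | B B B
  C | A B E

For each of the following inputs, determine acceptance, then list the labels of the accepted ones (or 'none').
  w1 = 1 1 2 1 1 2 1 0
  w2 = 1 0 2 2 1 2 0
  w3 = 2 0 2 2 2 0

w3

w1: E → E → E → E → E → E → E → E → D  → end D, rejected
w2: E → E → D → D → D → E → E → D  → end D, rejected
w3: E → E → D → D → D → D → B  → end B, accepted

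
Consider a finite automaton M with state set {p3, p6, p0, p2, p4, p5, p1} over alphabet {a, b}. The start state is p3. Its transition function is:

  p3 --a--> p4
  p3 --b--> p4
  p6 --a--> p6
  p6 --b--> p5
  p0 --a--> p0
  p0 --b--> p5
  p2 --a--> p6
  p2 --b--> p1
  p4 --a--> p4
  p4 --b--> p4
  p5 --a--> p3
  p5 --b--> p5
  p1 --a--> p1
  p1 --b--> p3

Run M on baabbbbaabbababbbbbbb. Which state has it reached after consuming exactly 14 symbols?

p3 → p4 → p4 → p4 → p4 → p4 → p4 → p4 → p4 → p4 → p4 → p4 → p4 → p4 → p4
After 14 symbols: p4.

p4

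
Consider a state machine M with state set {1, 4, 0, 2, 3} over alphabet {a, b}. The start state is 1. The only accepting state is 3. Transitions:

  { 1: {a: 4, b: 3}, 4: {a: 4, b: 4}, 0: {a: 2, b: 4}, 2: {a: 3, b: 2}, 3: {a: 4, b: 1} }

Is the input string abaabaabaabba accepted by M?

No

1 → 4 → 4 → 4 → 4 → 4 → 4 → 4 → 4 → 4 → 4 → 4 → 4 → 4
End state 4 is not accepting.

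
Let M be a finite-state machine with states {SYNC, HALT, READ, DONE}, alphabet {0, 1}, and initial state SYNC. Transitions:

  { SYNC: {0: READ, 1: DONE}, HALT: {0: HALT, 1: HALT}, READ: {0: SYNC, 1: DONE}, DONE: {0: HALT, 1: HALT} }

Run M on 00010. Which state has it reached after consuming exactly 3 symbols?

SYNC → READ → SYNC → READ
After 3 symbols: READ.

READ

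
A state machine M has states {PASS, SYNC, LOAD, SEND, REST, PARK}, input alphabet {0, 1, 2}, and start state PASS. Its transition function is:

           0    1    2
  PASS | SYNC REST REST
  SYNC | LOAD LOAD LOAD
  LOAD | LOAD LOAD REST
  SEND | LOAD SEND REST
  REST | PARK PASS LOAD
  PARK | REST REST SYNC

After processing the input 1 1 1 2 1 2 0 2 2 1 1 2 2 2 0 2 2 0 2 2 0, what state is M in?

PASS → REST → PASS → REST → LOAD → LOAD → REST → PARK → SYNC → LOAD → LOAD → LOAD → REST → LOAD → REST → PARK → SYNC → LOAD → LOAD → REST → LOAD → LOAD

LOAD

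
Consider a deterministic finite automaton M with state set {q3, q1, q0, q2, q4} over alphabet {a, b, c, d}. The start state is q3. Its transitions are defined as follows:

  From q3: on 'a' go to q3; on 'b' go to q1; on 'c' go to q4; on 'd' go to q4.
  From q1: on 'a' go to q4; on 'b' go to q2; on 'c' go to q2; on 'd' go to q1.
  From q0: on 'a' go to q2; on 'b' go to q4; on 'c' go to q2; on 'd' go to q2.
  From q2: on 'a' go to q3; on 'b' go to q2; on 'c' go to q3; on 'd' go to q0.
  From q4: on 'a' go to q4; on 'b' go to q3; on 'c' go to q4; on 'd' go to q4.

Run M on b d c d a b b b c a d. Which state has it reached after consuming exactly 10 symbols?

q3

start at q3
read 'b': q3 → q1
read 'd': q1 → q1
read 'c': q1 → q2
read 'd': q2 → q0
read 'a': q0 → q2
read 'b': q2 → q2
read 'b': q2 → q2
read 'b': q2 → q2
read 'c': q2 → q3
read 'a': q3 → q3
After 10 symbols: q3.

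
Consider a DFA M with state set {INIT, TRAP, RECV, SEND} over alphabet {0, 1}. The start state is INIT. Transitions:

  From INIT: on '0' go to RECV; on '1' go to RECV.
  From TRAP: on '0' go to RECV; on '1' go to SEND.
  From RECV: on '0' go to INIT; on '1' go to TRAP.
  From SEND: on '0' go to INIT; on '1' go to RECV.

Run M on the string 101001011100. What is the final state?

start at INIT
read '1': INIT → RECV
read '0': RECV → INIT
read '1': INIT → RECV
read '0': RECV → INIT
read '0': INIT → RECV
read '1': RECV → TRAP
read '0': TRAP → RECV
read '1': RECV → TRAP
read '1': TRAP → SEND
read '1': SEND → RECV
read '0': RECV → INIT
read '0': INIT → RECV

RECV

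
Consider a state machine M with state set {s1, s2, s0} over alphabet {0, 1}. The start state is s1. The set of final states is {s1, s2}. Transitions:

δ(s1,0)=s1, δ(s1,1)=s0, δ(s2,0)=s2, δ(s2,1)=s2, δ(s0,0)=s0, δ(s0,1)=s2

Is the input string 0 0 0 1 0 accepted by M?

start at s1
read '0': s1 → s1
read '0': s1 → s1
read '0': s1 → s1
read '1': s1 → s0
read '0': s0 → s0
End state s0 is not accepting.

No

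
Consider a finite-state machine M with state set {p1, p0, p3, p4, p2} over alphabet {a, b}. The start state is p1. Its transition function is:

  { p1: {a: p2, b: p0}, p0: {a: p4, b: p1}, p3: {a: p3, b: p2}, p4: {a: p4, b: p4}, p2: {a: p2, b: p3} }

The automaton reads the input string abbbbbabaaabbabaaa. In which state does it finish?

p3

p1 → p2 → p3 → p2 → p3 → p2 → p3 → p3 → p2 → p2 → p2 → p2 → p3 → p2 → p2 → p3 → p3 → p3 → p3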